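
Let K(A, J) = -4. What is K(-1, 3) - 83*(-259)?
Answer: 21493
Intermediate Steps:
K(-1, 3) - 83*(-259) = -4 - 83*(-259) = -4 + 21497 = 21493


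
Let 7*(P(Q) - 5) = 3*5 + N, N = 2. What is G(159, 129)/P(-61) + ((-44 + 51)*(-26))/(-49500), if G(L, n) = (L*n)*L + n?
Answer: 70629217904/160875 ≈ 4.3903e+5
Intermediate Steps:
G(L, n) = n + n*L**2 (G(L, n) = n*L**2 + n = n + n*L**2)
P(Q) = 52/7 (P(Q) = 5 + (3*5 + 2)/7 = 5 + (15 + 2)/7 = 5 + (1/7)*17 = 5 + 17/7 = 52/7)
G(159, 129)/P(-61) + ((-44 + 51)*(-26))/(-49500) = (129*(1 + 159**2))/(52/7) + ((-44 + 51)*(-26))/(-49500) = (129*(1 + 25281))*(7/52) + (7*(-26))*(-1/49500) = (129*25282)*(7/52) - 182*(-1/49500) = 3261378*(7/52) + 91/24750 = 11414823/26 + 91/24750 = 70629217904/160875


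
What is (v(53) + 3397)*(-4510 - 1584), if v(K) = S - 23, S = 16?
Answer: -20658660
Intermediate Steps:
v(K) = -7 (v(K) = 16 - 23 = -7)
(v(53) + 3397)*(-4510 - 1584) = (-7 + 3397)*(-4510 - 1584) = 3390*(-6094) = -20658660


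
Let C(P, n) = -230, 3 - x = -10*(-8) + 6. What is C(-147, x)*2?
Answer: -460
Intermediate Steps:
x = -83 (x = 3 - (-10*(-8) + 6) = 3 - (80 + 6) = 3 - 1*86 = 3 - 86 = -83)
C(-147, x)*2 = -230*2 = -460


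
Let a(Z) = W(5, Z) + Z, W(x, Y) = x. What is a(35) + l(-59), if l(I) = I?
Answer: -19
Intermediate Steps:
a(Z) = 5 + Z
a(35) + l(-59) = (5 + 35) - 59 = 40 - 59 = -19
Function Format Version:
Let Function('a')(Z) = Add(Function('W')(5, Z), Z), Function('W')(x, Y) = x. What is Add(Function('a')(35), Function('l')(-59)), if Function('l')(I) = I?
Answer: -19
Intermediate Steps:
Function('a')(Z) = Add(5, Z)
Add(Function('a')(35), Function('l')(-59)) = Add(Add(5, 35), -59) = Add(40, -59) = -19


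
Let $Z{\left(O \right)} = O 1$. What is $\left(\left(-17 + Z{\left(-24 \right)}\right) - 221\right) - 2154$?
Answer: $-2416$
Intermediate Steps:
$Z{\left(O \right)} = O$
$\left(\left(-17 + Z{\left(-24 \right)}\right) - 221\right) - 2154 = \left(\left(-17 - 24\right) - 221\right) - 2154 = \left(-41 - 221\right) - 2154 = -262 - 2154 = -2416$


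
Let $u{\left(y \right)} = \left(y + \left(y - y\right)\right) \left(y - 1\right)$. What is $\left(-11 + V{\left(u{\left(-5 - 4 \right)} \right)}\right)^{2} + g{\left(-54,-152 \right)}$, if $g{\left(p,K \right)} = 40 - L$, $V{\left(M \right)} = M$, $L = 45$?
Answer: $6236$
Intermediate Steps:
$u{\left(y \right)} = y \left(-1 + y\right)$ ($u{\left(y \right)} = \left(y + 0\right) \left(-1 + y\right) = y \left(-1 + y\right)$)
$g{\left(p,K \right)} = -5$ ($g{\left(p,K \right)} = 40 - 45 = -5$)
$\left(-11 + V{\left(u{\left(-5 - 4 \right)} \right)}\right)^{2} + g{\left(-54,-152 \right)} = \left(-11 + \left(-5 - 4\right) \left(-1 - 9\right)\right)^{2} - 5 = \left(-11 - 9 \left(-1 - 9\right)\right)^{2} - 5 = \left(-11 - -90\right)^{2} - 5 = \left(-11 + 90\right)^{2} - 5 = 79^{2} - 5 = 6241 - 5 = 6236$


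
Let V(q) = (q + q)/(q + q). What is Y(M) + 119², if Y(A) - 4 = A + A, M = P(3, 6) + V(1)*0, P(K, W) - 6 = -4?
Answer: 14169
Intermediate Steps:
P(K, W) = 2 (P(K, W) = 6 - 4 = 2)
V(q) = 1 (V(q) = (2*q)/((2*q)) = (2*q)*(1/(2*q)) = 1)
M = 2 (M = 2 + 1*0 = 2 + 0 = 2)
Y(A) = 4 + 2*A (Y(A) = 4 + (A + A) = 4 + 2*A)
Y(M) + 119² = (4 + 2*2) + 119² = (4 + 4) + 14161 = 8 + 14161 = 14169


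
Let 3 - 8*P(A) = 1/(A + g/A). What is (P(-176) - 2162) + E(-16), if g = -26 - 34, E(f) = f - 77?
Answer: -139407929/61832 ≈ -2254.6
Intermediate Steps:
E(f) = -77 + f
g = -60
P(A) = 3/8 - 1/(8*(A - 60/A))
(P(-176) - 2162) + E(-16) = ((-180 - 1*(-176) + 3*(-176)²)/(8*(-60 + (-176)²)) - 2162) + (-77 - 16) = ((-180 + 176 + 3*30976)/(8*(-60 + 30976)) - 2162) - 93 = ((⅛)*(-180 + 176 + 92928)/30916 - 2162) - 93 = ((⅛)*(1/30916)*92924 - 2162) - 93 = (23231/61832 - 2162) - 93 = -133657553/61832 - 93 = -139407929/61832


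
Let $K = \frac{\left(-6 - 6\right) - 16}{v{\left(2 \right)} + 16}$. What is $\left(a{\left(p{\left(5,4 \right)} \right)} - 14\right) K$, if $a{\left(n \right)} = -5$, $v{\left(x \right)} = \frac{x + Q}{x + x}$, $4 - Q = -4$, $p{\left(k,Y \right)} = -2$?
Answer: $\frac{1064}{37} \approx 28.757$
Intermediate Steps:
$Q = 8$ ($Q = 4 - -4 = 4 + 4 = 8$)
$v{\left(x \right)} = \frac{8 + x}{2 x}$ ($v{\left(x \right)} = \frac{x + 8}{x + x} = \frac{8 + x}{2 x}$)
$K = - \frac{56}{37}$ ($K = \frac{\left(-6 - 6\right) - 16}{\frac{8 + 2}{2 \cdot 2} + 16} = \frac{-12 - 16}{\frac{1}{2} \cdot \frac{1}{2} \cdot 10 + 16} = - \frac{28}{\frac{5}{2} + 16} = - \frac{28}{\frac{37}{2}} = \left(-28\right) \frac{2}{37} = - \frac{56}{37} \approx -1.5135$)
$\left(a{\left(p{\left(5,4 \right)} \right)} - 14\right) K = \left(-5 - 14\right) \left(- \frac{56}{37}\right) = \left(-19\right) \left(- \frac{56}{37}\right) = \frac{1064}{37}$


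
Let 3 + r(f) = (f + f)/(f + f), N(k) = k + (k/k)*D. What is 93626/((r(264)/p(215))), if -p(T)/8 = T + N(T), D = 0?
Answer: 161036720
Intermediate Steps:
N(k) = k (N(k) = k + (k/k)*0 = k + 1*0 = k + 0 = k)
r(f) = -2 (r(f) = -3 + (f + f)/(f + f) = -3 + (2*f)/((2*f)) = -3 + (2*f)*(1/(2*f)) = -3 + 1 = -2)
p(T) = -16*T (p(T) = -8*(T + T) = -16*T)
93626/((r(264)/p(215))) = 93626/((-2/((-16*215)))) = 93626/((-2/(-3440))) = 93626/((-2*(-1/3440))) = 93626/(1/1720) = 93626*1720 = 161036720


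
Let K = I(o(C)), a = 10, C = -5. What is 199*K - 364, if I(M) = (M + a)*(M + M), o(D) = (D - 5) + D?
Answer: 29486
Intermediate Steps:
o(D) = -5 + 2*D (o(D) = (-5 + D) + D = -5 + 2*D)
I(M) = 2*M*(10 + M) (I(M) = (M + 10)*(M + M) = (10 + M)*(2*M) = 2*M*(10 + M))
K = 150 (K = 2*(-5 + 2*(-5))*(10 + (-5 + 2*(-5))) = 2*(-5 - 10)*(10 + (-5 - 10)) = 2*(-15)*(10 - 15) = 2*(-15)*(-5) = 150)
199*K - 364 = 199*150 - 364 = 29850 - 364 = 29486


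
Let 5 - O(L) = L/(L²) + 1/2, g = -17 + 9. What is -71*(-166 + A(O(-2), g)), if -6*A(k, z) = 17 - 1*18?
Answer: 70645/6 ≈ 11774.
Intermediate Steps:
g = -8
O(L) = 9/2 - 1/L (O(L) = 5 - (L/(L²) + 1/2) = 5 - (L/L² + 1*(½)) = 5 - (1/L + ½) = 5 - (½ + 1/L) = 5 + (-½ - 1/L) = 9/2 - 1/L)
A(k, z) = ⅙ (A(k, z) = -(17 - 1*18)/6 = -(17 - 18)/6 = -⅙*(-1) = ⅙)
-71*(-166 + A(O(-2), g)) = -71*(-166 + ⅙) = -71*(-995/6) = 70645/6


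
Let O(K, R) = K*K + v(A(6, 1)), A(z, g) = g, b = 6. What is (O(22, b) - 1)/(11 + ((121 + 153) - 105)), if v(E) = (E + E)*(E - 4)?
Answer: 53/20 ≈ 2.6500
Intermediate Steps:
v(E) = 2*E*(-4 + E) (v(E) = (2*E)*(-4 + E) = 2*E*(-4 + E))
O(K, R) = -6 + K² (O(K, R) = K*K + 2*1*(-4 + 1) = K² + 2*1*(-3) = K² - 6 = -6 + K²)
(O(22, b) - 1)/(11 + ((121 + 153) - 105)) = ((-6 + 22²) - 1)/(11 + ((121 + 153) - 105)) = ((-6 + 484) - 1)/(11 + (274 - 105)) = (478 - 1)/(11 + 169) = 477/180 = 477*(1/180) = 53/20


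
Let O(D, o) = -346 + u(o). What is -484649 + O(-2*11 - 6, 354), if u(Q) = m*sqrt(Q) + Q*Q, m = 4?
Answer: -359679 + 4*sqrt(354) ≈ -3.5960e+5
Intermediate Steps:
u(Q) = Q**2 + 4*sqrt(Q) (u(Q) = 4*sqrt(Q) + Q*Q = 4*sqrt(Q) + Q**2 = Q**2 + 4*sqrt(Q))
O(D, o) = -346 + o**2 + 4*sqrt(o) (O(D, o) = -346 + (o**2 + 4*sqrt(o)) = -346 + o**2 + 4*sqrt(o))
-484649 + O(-2*11 - 6, 354) = -484649 + (-346 + 354**2 + 4*sqrt(354)) = -484649 + (-346 + 125316 + 4*sqrt(354)) = -484649 + (124970 + 4*sqrt(354)) = -359679 + 4*sqrt(354)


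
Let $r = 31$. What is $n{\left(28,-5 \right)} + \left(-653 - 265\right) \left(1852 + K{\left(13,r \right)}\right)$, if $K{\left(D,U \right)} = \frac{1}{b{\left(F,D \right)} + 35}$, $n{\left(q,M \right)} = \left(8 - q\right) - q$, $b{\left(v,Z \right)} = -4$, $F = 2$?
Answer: $- \frac{52706622}{31} \approx -1.7002 \cdot 10^{6}$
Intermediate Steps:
$n{\left(q,M \right)} = 8 - 2 q$
$K{\left(D,U \right)} = \frac{1}{31}$ ($K{\left(D,U \right)} = \frac{1}{-4 + 35} = \frac{1}{31}$)
$n{\left(28,-5 \right)} + \left(-653 - 265\right) \left(1852 + K{\left(13,r \right)}\right) = \left(8 - 56\right) + \left(-653 - 265\right) \left(1852 + \frac{1}{31}\right) = \left(8 - 56\right) + \left(-653 + \left(-603 + 338\right)\right) \frac{57413}{31} = -48 + \left(-653 - 265\right) \frac{57413}{31} = -48 - \frac{52705134}{31} = - \frac{52706622}{31}$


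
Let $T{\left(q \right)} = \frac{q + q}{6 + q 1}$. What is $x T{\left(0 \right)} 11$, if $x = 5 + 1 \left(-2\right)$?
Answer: $0$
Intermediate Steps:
$x = 3$ ($x = 5 - 2 = 3$)
$T{\left(q \right)} = \frac{2 q}{6 + q}$
$x T{\left(0 \right)} 11 = 3 \cdot 2 \cdot 0 \frac{1}{6 + 0} \cdot 11 = 3 \cdot 2 \cdot 0 \cdot \frac{1}{6} \cdot 11 = 3 \cdot 0 \cdot 11 = 0 \cdot 11 = 0$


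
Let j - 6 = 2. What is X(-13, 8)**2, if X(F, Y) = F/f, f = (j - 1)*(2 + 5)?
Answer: 169/2401 ≈ 0.070387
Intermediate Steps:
j = 8 (j = 6 + 2 = 8)
f = 49 (f = (8 - 1)*(2 + 5) = 7*7 = 49)
X(F, Y) = F/49
X(-13, 8)**2 = ((1/49)*(-13))**2 = (-13/49)**2 = 169/2401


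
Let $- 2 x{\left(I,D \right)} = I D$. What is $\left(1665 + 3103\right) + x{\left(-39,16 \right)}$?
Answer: $5080$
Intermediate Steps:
$x{\left(I,D \right)} = - \frac{D I}{2}$ ($x{\left(I,D \right)} = - \frac{I D}{2} = - \frac{D I}{2}$)
$\left(1665 + 3103\right) + x{\left(-39,16 \right)} = \left(1665 + 3103\right) - 8 \left(-39\right) = 4768 + 312 = 5080$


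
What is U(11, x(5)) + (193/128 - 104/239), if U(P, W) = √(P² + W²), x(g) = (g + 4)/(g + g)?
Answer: 32815/30592 + √12181/10 ≈ 12.109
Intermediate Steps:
x(g) = (4 + g)/(2*g) (x(g) = (4 + g)/((2*g)) = (4 + g)*(1/(2*g)) = (4 + g)/(2*g))
U(11, x(5)) + (193/128 - 104/239) = √(11² + ((½)*(4 + 5)/5)²) + (193/128 - 104/239) = √(121 + ((½)*(⅕)*9)²) + (193*(1/128) - 104*1/239) = √(121 + (9/10)²) + (193/128 - 104/239) = √(121 + 81/100) + 32815/30592 = √(12181/100) + 32815/30592 = √12181/10 + 32815/30592 = 32815/30592 + √12181/10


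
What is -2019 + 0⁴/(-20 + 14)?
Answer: -2019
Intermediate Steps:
-2019 + 0⁴/(-20 + 14) = -2019 + 0/(-6) = -2019 + 0*(-⅙) = -2019 + 0 = -2019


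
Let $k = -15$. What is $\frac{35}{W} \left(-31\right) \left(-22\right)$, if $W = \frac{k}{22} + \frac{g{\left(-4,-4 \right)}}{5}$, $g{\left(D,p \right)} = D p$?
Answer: $\frac{2625700}{277} \approx 9479.1$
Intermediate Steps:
$W = \frac{277}{110}$ ($W = - \frac{15}{22} + \frac{\left(-4\right) \left(-4\right)}{5} = \left(-15\right) \frac{1}{22} + 16 \cdot \frac{1}{5} = - \frac{15}{22} + \frac{16}{5} = \frac{277}{110} \approx 2.5182$)
$\frac{35}{W} \left(-31\right) \left(-22\right) = \frac{35}{\frac{277}{110}} \left(-31\right) \left(-22\right) = 35 \cdot \frac{110}{277} \left(-31\right) \left(-22\right) = \frac{3850}{277} \left(-31\right) \left(-22\right) = \left(- \frac{119350}{277}\right) \left(-22\right) = \frac{2625700}{277}$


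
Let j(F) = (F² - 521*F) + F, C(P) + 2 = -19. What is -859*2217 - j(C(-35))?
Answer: -1915764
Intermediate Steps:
C(P) = -21 (C(P) = -2 - 19 = -21)
j(F) = F² - 520*F
-859*2217 - j(C(-35)) = -859*2217 - (-21)*(-520 - 21) = -1904403 - (-21)*(-541) = -1904403 - 1*11361 = -1904403 - 11361 = -1915764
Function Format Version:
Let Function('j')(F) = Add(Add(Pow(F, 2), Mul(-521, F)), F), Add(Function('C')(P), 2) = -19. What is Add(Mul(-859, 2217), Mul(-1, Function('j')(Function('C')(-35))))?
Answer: -1915764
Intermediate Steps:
Function('C')(P) = -21 (Function('C')(P) = Add(-2, -19) = -21)
Function('j')(F) = Add(Pow(F, 2), Mul(-520, F))
Add(Mul(-859, 2217), Mul(-1, Function('j')(Function('C')(-35)))) = Add(Mul(-859, 2217), Mul(-1, Mul(-21, Add(-520, -21)))) = Add(-1904403, Mul(-1, Mul(-21, -541))) = Add(-1904403, Mul(-1, 11361)) = Add(-1904403, -11361) = -1915764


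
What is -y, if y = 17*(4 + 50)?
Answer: -918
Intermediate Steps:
y = 918 (y = 17*54 = 918)
-y = -1*918 = -918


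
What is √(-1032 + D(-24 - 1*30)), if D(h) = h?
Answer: I*√1086 ≈ 32.955*I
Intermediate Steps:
√(-1032 + D(-24 - 1*30)) = √(-1032 + (-24 - 1*30)) = √(-1032 + (-24 - 30)) = √(-1032 - 54) = √(-1086) = I*√1086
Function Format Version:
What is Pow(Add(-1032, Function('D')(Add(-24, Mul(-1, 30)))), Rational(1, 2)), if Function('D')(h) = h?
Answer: Mul(I, Pow(1086, Rational(1, 2))) ≈ Mul(32.955, I)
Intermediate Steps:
Pow(Add(-1032, Function('D')(Add(-24, Mul(-1, 30)))), Rational(1, 2)) = Pow(Add(-1032, Add(-24, Mul(-1, 30))), Rational(1, 2)) = Pow(Add(-1032, Add(-24, -30)), Rational(1, 2)) = Pow(Add(-1032, -54), Rational(1, 2)) = Pow(-1086, Rational(1, 2)) = Mul(I, Pow(1086, Rational(1, 2)))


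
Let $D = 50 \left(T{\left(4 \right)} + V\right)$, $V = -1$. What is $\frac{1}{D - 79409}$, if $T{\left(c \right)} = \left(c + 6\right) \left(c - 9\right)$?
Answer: $- \frac{1}{81959} \approx -1.2201 \cdot 10^{-5}$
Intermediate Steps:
$T{\left(c \right)} = \left(-9 + c\right) \left(6 + c\right)$ ($T{\left(c \right)} = \left(6 + c\right) \left(-9 + c\right) = \left(-9 + c\right) \left(6 + c\right)$)
$D = -2550$ ($D = 50 \left(\left(-54 + 4^{2} - 12\right) - 1\right) = 50 \left(\left(-54 + 16 - 12\right) - 1\right) = 50 \left(-50 - 1\right) = 50 \left(-51\right) = -2550$)
$\frac{1}{D - 79409} = \frac{1}{-2550 - 79409} = \frac{1}{-81959} = - \frac{1}{81959}$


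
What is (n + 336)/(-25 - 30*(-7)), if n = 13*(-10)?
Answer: 206/185 ≈ 1.1135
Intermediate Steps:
n = -130
(n + 336)/(-25 - 30*(-7)) = (-130 + 336)/(-25 - 30*(-7)) = 206/(-25 + 210) = 206/185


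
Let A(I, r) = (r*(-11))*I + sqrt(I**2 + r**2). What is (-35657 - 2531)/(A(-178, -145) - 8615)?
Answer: 2792736175/21392705729 + 9547*sqrt(52709)/21392705729 ≈ 0.13065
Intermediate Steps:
A(I, r) = sqrt(I**2 + r**2) - 11*I*r (A(I, r) = (-11*r)*I + sqrt(I**2 + r**2) = -11*I*r + sqrt(I**2 + r**2) = sqrt(I**2 + r**2) - 11*I*r)
(-35657 - 2531)/(A(-178, -145) - 8615) = (-35657 - 2531)/((sqrt((-178)**2 + (-145)**2) - 11*(-178)*(-145)) - 8615) = -38188/((sqrt(31684 + 21025) - 283910) - 8615) = -38188/((sqrt(52709) - 283910) - 8615) = -38188/((-283910 + sqrt(52709)) - 8615) = -38188/(-292525 + sqrt(52709))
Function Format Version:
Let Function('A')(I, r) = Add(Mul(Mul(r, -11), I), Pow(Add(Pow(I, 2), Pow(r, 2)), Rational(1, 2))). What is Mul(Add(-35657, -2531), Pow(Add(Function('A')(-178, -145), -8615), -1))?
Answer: Add(Rational(2792736175, 21392705729), Mul(Rational(9547, 21392705729), Pow(52709, Rational(1, 2)))) ≈ 0.13065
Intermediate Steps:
Function('A')(I, r) = Add(Pow(Add(Pow(I, 2), Pow(r, 2)), Rational(1, 2)), Mul(-11, I, r)) (Function('A')(I, r) = Add(Mul(Mul(-11, r), I), Pow(Add(Pow(I, 2), Pow(r, 2)), Rational(1, 2))) = Add(Mul(-11, I, r), Pow(Add(Pow(I, 2), Pow(r, 2)), Rational(1, 2))) = Add(Pow(Add(Pow(I, 2), Pow(r, 2)), Rational(1, 2)), Mul(-11, I, r)))
Mul(Add(-35657, -2531), Pow(Add(Function('A')(-178, -145), -8615), -1)) = Mul(Add(-35657, -2531), Pow(Add(Add(Pow(Add(Pow(-178, 2), Pow(-145, 2)), Rational(1, 2)), Mul(-11, -178, -145)), -8615), -1)) = Mul(-38188, Pow(Add(Add(Pow(Add(31684, 21025), Rational(1, 2)), -283910), -8615), -1)) = Mul(-38188, Pow(Add(Add(Pow(52709, Rational(1, 2)), -283910), -8615), -1)) = Mul(-38188, Pow(Add(Add(-283910, Pow(52709, Rational(1, 2))), -8615), -1)) = Mul(-38188, Pow(Add(-292525, Pow(52709, Rational(1, 2))), -1))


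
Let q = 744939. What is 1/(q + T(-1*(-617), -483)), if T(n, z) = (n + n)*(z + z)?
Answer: -1/447105 ≈ -2.2366e-6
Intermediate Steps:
T(n, z) = 4*n*z (T(n, z) = (2*n)*(2*z) = 4*n*z)
1/(q + T(-1*(-617), -483)) = 1/(744939 + 4*(-1*(-617))*(-483)) = 1/(744939 + 4*617*(-483)) = 1/(744939 - 1192044) = 1/(-447105) = -1/447105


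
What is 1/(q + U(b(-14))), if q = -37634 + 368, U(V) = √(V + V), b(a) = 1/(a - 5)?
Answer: -354027/13193170183 - I*√38/26386340366 ≈ -2.6834e-5 - 2.3362e-10*I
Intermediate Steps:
b(a) = 1/(-5 + a)
U(V) = √2*√V (U(V) = √(2*V) = √2*√V)
q = -37266
1/(q + U(b(-14))) = 1/(-37266 + √2*√(1/(-5 - 14))) = 1/(-37266 + √2*√(1/(-19))) = 1/(-37266 + √2*√(-1/19)) = 1/(-37266 + √2*(I*√19/19)) = 1/(-37266 + I*√38/19)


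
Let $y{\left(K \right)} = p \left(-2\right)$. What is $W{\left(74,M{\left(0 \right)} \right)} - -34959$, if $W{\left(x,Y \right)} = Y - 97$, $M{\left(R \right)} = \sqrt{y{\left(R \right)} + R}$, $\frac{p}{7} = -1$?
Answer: $34862 + \sqrt{14} \approx 34866.0$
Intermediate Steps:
$p = -7$ ($p = 7 \left(-1\right) = -7$)
$y{\left(K \right)} = 14$ ($y{\left(K \right)} = \left(-7\right) \left(-2\right) = 14$)
$M{\left(R \right)} = \sqrt{14 + R}$
$W{\left(x,Y \right)} = -97 + Y$
$W{\left(74,M{\left(0 \right)} \right)} - -34959 = \left(-97 + \sqrt{14 + 0}\right) - -34959 = \left(-97 + \sqrt{14}\right) + 34959 = 34862 + \sqrt{14}$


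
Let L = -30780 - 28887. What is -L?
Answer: 59667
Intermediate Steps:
L = -59667
-L = -1*(-59667) = 59667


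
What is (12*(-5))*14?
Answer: -840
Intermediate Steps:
(12*(-5))*14 = -60*14 = -840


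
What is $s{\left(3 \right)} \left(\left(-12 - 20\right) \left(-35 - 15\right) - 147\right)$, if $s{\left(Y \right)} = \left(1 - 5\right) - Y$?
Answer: $-10171$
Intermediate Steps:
$s{\left(Y \right)} = -4 - Y$ ($s{\left(Y \right)} = \left(1 - 5\right) - Y = -4 - Y$)
$s{\left(3 \right)} \left(\left(-12 - 20\right) \left(-35 - 15\right) - 147\right) = \left(-4 - 3\right) \left(\left(-12 - 20\right) \left(-35 - 15\right) - 147\right) = \left(-4 - 3\right) \left(\left(-32\right) \left(-50\right) - 147\right) = - 7 \left(1600 - 147\right) = \left(-7\right) 1453 = -10171$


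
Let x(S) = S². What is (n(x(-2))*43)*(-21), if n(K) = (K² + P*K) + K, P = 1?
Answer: -21672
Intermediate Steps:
n(K) = K² + 2*K (n(K) = (K² + 1*K) + K = (K² + K) + K = (K + K²) + K = K² + 2*K)
(n(x(-2))*43)*(-21) = (((-2)²*(2 + (-2)²))*43)*(-21) = ((4*(2 + 4))*43)*(-21) = ((4*6)*43)*(-21) = (24*43)*(-21) = 1032*(-21) = -21672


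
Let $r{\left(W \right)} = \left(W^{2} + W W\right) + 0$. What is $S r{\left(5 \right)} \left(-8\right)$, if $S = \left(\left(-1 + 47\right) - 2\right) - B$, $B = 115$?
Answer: $28400$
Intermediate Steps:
$r{\left(W \right)} = 2 W^{2}$ ($r{\left(W \right)} = \left(W^{2} + W^{2}\right) + 0 = 2 W^{2} + 0 = 2 W^{2}$)
$S = -71$ ($S = \left(\left(-1 + 47\right) - 2\right) - 115 = \left(46 - 2\right) - 115 = 44 - 115 = -71$)
$S r{\left(5 \right)} \left(-8\right) = - 71 \cdot 2 \cdot 5^{2} \left(-8\right) = - 71 \cdot 2 \cdot 25 \left(-8\right) = - 71 \cdot 50 \left(-8\right) = \left(-71\right) \left(-400\right) = 28400$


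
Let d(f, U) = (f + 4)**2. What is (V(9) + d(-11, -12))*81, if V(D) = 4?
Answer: 4293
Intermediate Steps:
d(f, U) = (4 + f)**2
(V(9) + d(-11, -12))*81 = (4 + (4 - 11)**2)*81 = (4 + (-7)**2)*81 = (4 + 49)*81 = 53*81 = 4293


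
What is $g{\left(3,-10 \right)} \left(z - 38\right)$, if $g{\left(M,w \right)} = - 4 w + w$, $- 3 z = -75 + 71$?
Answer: $-1100$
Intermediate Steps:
$z = \frac{4}{3}$ ($z = - \frac{-75 + 71}{3} = \left(- \frac{1}{3}\right) \left(-4\right) = \frac{4}{3} \approx 1.3333$)
$g{\left(M,w \right)} = - 3 w$
$g{\left(3,-10 \right)} \left(z - 38\right) = \left(-3\right) \left(-10\right) \left(\frac{4}{3} - 38\right) = 30 \left(- \frac{110}{3}\right) = -1100$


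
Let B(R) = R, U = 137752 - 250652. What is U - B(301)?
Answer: -113201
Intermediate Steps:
U = -112900
U - B(301) = -112900 - 1*301 = -112900 - 301 = -113201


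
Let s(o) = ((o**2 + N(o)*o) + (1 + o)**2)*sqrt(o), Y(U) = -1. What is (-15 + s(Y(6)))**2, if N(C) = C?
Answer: 221 - 60*I ≈ 221.0 - 60.0*I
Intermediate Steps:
s(o) = sqrt(o)*((1 + o)**2 + 2*o**2) (s(o) = ((o**2 + o*o) + (1 + o)**2)*sqrt(o) = ((o**2 + o**2) + (1 + o)**2)*sqrt(o) = (2*o**2 + (1 + o)**2)*sqrt(o) = ((1 + o)**2 + 2*o**2)*sqrt(o) = sqrt(o)*((1 + o)**2 + 2*o**2))
(-15 + s(Y(6)))**2 = (-15 + sqrt(-1)*((1 - 1)**2 + 2*(-1)**2))**2 = (-15 + I*(0**2 + 2*1))**2 = (-15 + I*(0 + 2))**2 = (-15 + I*2)**2 = (-15 + 2*I)**2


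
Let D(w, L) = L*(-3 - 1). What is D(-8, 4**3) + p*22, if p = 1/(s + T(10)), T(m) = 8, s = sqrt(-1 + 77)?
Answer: -812/3 + 11*sqrt(19)/3 ≈ -254.68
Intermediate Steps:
s = 2*sqrt(19) (s = sqrt(76) = 2*sqrt(19) ≈ 8.7178)
D(w, L) = -4*L (D(w, L) = L*(-4) = -4*L)
p = 1/(8 + 2*sqrt(19)) (p = 1/(2*sqrt(19) + 8) = 1/(8 + 2*sqrt(19)) ≈ 0.059816)
D(-8, 4**3) + p*22 = -4*4**3 + (-2/3 + sqrt(19)/6)*22 = -4*64 + (-44/3 + 11*sqrt(19)/3) = -256 + (-44/3 + 11*sqrt(19)/3) = -812/3 + 11*sqrt(19)/3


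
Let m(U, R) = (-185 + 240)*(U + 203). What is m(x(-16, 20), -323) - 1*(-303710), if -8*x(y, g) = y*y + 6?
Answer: 1252295/4 ≈ 3.1307e+5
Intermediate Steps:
x(y, g) = -¾ - y²/8 (x(y, g) = -(y*y + 6)/8 = -(y² + 6)/8 = -(6 + y²)/8 = -¾ - y²/8)
m(U, R) = 11165 + 55*U (m(U, R) = 55*(203 + U) = 11165 + 55*U)
m(x(-16, 20), -323) - 1*(-303710) = (11165 + 55*(-¾ - ⅛*(-16)²)) - 1*(-303710) = (11165 + 55*(-¾ - ⅛*256)) + 303710 = (11165 + 55*(-¾ - 32)) + 303710 = (11165 + 55*(-131/4)) + 303710 = (11165 - 7205/4) + 303710 = 37455/4 + 303710 = 1252295/4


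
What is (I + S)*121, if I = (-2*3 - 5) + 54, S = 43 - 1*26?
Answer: 7260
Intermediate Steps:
S = 17 (S = 43 - 26 = 17)
I = 43 (I = (-6 - 5) + 54 = -11 + 54 = 43)
(I + S)*121 = (43 + 17)*121 = 60*121 = 7260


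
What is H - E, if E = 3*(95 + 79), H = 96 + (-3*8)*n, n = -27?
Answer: 222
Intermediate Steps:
H = 744 (H = 96 - 3*8*(-27) = 96 - 24*(-27) = 96 + 648 = 744)
E = 522 (E = 3*174 = 522)
H - E = 744 - 1*522 = 744 - 522 = 222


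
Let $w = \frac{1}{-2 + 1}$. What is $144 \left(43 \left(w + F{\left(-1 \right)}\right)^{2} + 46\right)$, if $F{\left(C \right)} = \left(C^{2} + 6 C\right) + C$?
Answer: $310032$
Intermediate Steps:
$F{\left(C \right)} = C^{2} + 7 C$
$w = -1$ ($w = \frac{1}{-1} = -1$)
$144 \left(43 \left(w + F{\left(-1 \right)}\right)^{2} + 46\right) = 144 \left(43 \left(-1 - \left(7 - 1\right)\right)^{2} + 46\right) = 144 \left(43 \left(-1 - 6\right)^{2} + 46\right) = 144 \left(43 \left(-7\right)^{2} + 46\right) = 144 \left(43 \cdot 49 + 46\right) = 144 \left(2107 + 46\right) = 144 \cdot 2153 = 310032$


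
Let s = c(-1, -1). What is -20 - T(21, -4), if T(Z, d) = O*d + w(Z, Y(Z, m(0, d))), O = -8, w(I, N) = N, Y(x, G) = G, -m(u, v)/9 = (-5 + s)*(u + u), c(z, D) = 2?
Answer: -52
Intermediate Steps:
s = 2
m(u, v) = 54*u (m(u, v) = -9*(-5 + 2)*(u + u) = -(-27)*2*u = -(-54)*u = 54*u)
T(Z, d) = -8*d (T(Z, d) = -8*d + 54*0 = -8*d + 0 = -8*d)
-20 - T(21, -4) = -20 - (-8)*(-4) = -20 - 1*32 = -20 - 32 = -52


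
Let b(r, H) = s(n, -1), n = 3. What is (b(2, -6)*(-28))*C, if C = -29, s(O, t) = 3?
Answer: 2436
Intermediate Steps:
b(r, H) = 3
(b(2, -6)*(-28))*C = (3*(-28))*(-29) = -84*(-29) = 2436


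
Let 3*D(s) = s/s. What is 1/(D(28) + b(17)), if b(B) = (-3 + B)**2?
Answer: 3/589 ≈ 0.0050934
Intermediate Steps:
D(s) = 1/3 (D(s) = (s/s)/3 = (1/3)*1 = 1/3)
1/(D(28) + b(17)) = 1/(1/3 + (-3 + 17)**2) = 1/(1/3 + 14**2) = 1/(1/3 + 196) = 1/(589/3) = 3/589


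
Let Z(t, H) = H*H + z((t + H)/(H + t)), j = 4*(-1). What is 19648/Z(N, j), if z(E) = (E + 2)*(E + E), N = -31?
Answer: 9824/11 ≈ 893.09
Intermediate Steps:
z(E) = 2*E*(2 + E) (z(E) = (2 + E)*(2*E) = 2*E*(2 + E))
j = -4
Z(t, H) = 6 + H² (Z(t, H) = H*H + 2*((t + H)/(H + t))*(2 + (t + H)/(H + t)) = H² + 2*((H + t)/(H + t))*(2 + (H + t)/(H + t)) = H² + 2*1*(2 + 1) = H² + 2*1*3 = H² + 6 = 6 + H²)
19648/Z(N, j) = 19648/(6 + (-4)²) = 19648/(6 + 16) = 19648/22 = 19648*(1/22) = 9824/11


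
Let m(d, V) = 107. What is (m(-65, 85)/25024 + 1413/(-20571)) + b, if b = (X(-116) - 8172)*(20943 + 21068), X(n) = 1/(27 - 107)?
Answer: -294545862679240133/857947840 ≈ -3.4331e+8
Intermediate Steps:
X(n) = -1/80 (X(n) = 1/(-80) = -1/80)
b = -27465153371/80 (b = (-1/80 - 8172)*(20943 + 21068) = -653761/80*42011 = -27465153371/80 ≈ -3.4331e+8)
(m(-65, 85)/25024 + 1413/(-20571)) + b = (107/25024 + 1413/(-20571)) - 27465153371/80 = (107*(1/25024) + 1413*(-1/20571)) - 27465153371/80 = (107/25024 - 471/6857) - 27465153371/80 = -11052605/171589568 - 27465153371/80 = -294545862679240133/857947840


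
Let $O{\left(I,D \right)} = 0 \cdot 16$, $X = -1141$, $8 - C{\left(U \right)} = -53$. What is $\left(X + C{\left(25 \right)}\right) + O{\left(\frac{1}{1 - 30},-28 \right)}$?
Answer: $-1080$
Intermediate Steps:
$C{\left(U \right)} = 61$ ($C{\left(U \right)} = 8 - -53 = 8 + 53 = 61$)
$O{\left(I,D \right)} = 0$
$\left(X + C{\left(25 \right)}\right) + O{\left(\frac{1}{1 - 30},-28 \right)} = \left(-1141 + 61\right) + 0 = -1080 + 0 = -1080$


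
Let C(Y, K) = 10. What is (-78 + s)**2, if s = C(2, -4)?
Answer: 4624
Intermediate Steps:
s = 10
(-78 + s)**2 = (-78 + 10)**2 = (-68)**2 = 4624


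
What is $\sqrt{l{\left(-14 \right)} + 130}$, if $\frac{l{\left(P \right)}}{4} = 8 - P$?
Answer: $\sqrt{218} \approx 14.765$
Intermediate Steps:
$l{\left(P \right)} = 32 - 4 P$ ($l{\left(P \right)} = 4 \left(8 - P\right) = 32 - 4 P$)
$\sqrt{l{\left(-14 \right)} + 130} = \sqrt{\left(32 - -56\right) + 130} = \sqrt{\left(32 + 56\right) + 130} = \sqrt{88 + 130} = \sqrt{218}$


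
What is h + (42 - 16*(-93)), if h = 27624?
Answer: 29154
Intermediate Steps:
h + (42 - 16*(-93)) = 27624 + (42 - 16*(-93)) = 27624 + (42 + 1488) = 27624 + 1530 = 29154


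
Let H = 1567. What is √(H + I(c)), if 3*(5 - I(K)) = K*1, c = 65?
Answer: √13953/3 ≈ 39.374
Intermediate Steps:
I(K) = 5 - K/3
√(H + I(c)) = √(1567 + (5 - ⅓*65)) = √(1567 + (5 - 65/3)) = √(1567 - 50/3) = √(4651/3) = √13953/3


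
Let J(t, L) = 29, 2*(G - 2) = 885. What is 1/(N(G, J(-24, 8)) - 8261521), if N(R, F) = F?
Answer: -1/8261492 ≈ -1.2104e-7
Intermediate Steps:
G = 889/2 (G = 2 + (½)*885 = 2 + 885/2 = 889/2 ≈ 444.50)
1/(N(G, J(-24, 8)) - 8261521) = 1/(29 - 8261521) = 1/(-8261492) = -1/8261492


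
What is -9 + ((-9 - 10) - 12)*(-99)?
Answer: 3060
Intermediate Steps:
-9 + ((-9 - 10) - 12)*(-99) = -9 + (-19 - 12)*(-99) = -9 - 31*(-99) = -9 + 3069 = 3060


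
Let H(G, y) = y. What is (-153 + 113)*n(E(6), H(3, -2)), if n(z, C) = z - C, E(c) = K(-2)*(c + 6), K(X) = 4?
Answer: -2000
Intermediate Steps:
E(c) = 24 + 4*c (E(c) = 4*(c + 6) = 4*(6 + c) = 24 + 4*c)
(-153 + 113)*n(E(6), H(3, -2)) = (-153 + 113)*((24 + 4*6) - 1*(-2)) = -40*((24 + 24) + 2) = -40*(48 + 2) = -40*50 = -2000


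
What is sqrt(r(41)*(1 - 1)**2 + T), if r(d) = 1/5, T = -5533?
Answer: I*sqrt(5533) ≈ 74.384*I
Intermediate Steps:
r(d) = 1/5
sqrt(r(41)*(1 - 1)**2 + T) = sqrt((1 - 1)**2/5 - 5533) = sqrt((1/5)*0**2 - 5533) = sqrt((1/5)*0 - 5533) = sqrt(0 - 5533) = sqrt(-5533) = I*sqrt(5533)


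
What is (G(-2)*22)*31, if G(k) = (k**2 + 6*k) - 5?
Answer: -8866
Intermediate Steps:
G(k) = -5 + k**2 + 6*k
(G(-2)*22)*31 = ((-5 + (-2)**2 + 6*(-2))*22)*31 = ((-5 + 4 - 12)*22)*31 = -13*22*31 = -286*31 = -8866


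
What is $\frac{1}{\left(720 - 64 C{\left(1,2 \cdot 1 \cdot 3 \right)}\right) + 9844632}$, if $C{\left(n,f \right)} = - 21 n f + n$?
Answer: $\frac{1}{9853352} \approx 1.0149 \cdot 10^{-7}$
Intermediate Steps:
$C{\left(n,f \right)} = n - 21 f n$ ($C{\left(n,f \right)} = - 21 f n + n = n - 21 f n$)
$\frac{1}{\left(720 - 64 C{\left(1,2 \cdot 1 \cdot 3 \right)}\right) + 9844632} = \frac{1}{\left(720 - 64 \cdot 1 \left(1 - 21 \cdot 2 \cdot 1 \cdot 3\right)\right) + 9844632} = \frac{1}{\left(720 - 64 \cdot 1 \left(1 - 21 \cdot 2 \cdot 3\right)\right) + 9844632} = \frac{1}{\left(720 - 64 \cdot 1 \left(1 - 126\right)\right) + 9844632} = \frac{1}{\left(720 - 64 \cdot 1 \left(-125\right)\right) + 9844632} = \frac{1}{\left(720 - -8000\right) + 9844632} = \frac{1}{\left(720 + 8000\right) + 9844632} = \frac{1}{8720 + 9844632} = \frac{1}{9853352}$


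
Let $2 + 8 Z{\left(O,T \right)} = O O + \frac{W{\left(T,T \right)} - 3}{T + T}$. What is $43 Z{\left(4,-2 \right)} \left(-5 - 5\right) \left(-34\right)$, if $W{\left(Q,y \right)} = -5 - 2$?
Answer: $\frac{120615}{4} \approx 30154.0$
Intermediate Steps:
$W{\left(Q,y \right)} = -7$
$Z{\left(O,T \right)} = - \frac{1}{4} - \frac{5}{8 T} + \frac{O^{2}}{8}$ ($Z{\left(O,T \right)} = - \frac{1}{4} + \frac{O O + \frac{-7 - 3}{T + T}}{8} = - \frac{1}{4} + \frac{O^{2} - \frac{10}{2 T}}{8} = - \frac{1}{4} + \frac{O^{2} - 10 \frac{1}{2 T}}{8} = - \frac{1}{4} + \frac{O^{2} - \frac{5}{T}}{8} = - \frac{1}{4} + \left(- \frac{5}{8 T} + \frac{O^{2}}{8}\right) = - \frac{1}{4} - \frac{5}{8 T} + \frac{O^{2}}{8}$)
$43 Z{\left(4,-2 \right)} \left(-5 - 5\right) \left(-34\right) = 43 \frac{-5 - 2 \left(-2 + 4^{2}\right)}{8 \left(-2\right)} \left(-5 - 5\right) \left(-34\right) = 43 \cdot \frac{1}{8} \left(- \frac{1}{2}\right) \left(-5 - 2 \left(-2 + 16\right)\right) \left(-10\right) \left(-34\right) = 43 \cdot \frac{1}{8} \left(- \frac{1}{2}\right) \left(-5 - 28\right) \left(-10\right) \left(-34\right) = 43 \cdot \frac{1}{8} \left(- \frac{1}{2}\right) \left(-33\right) \left(-10\right) \left(-34\right) = 43 \cdot \frac{33}{16} \left(-10\right) \left(-34\right) = 43 \left(- \frac{165}{8}\right) \left(-34\right) = \left(- \frac{7095}{8}\right) \left(-34\right) = \frac{120615}{4}$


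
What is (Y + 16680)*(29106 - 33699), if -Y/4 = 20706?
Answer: 303799392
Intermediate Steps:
Y = -82824 (Y = -4*20706 = -82824)
(Y + 16680)*(29106 - 33699) = (-82824 + 16680)*(29106 - 33699) = -66144*(-4593) = 303799392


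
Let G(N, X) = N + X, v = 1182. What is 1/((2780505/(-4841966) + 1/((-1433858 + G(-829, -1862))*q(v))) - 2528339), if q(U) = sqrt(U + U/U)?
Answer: -144711986889016148907563248165091462/365881043320026726347271238521781261914747 + 437831765780748386372*sqrt(7)/365881043320026726347271238521781261914747 ≈ -3.9552e-7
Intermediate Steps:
q(U) = sqrt(1 + U) (q(U) = sqrt(U + 1) = sqrt(1 + U))
1/((2780505/(-4841966) + 1/((-1433858 + G(-829, -1862))*q(v))) - 2528339) = 1/((2780505/(-4841966) + 1/((-1433858 + (-829 - 1862))*(sqrt(1 + 1182)))) - 2528339) = 1/((2780505*(-1/4841966) + 1/((-1433858 - 2691)*(sqrt(1183)))) - 2528339) = 1/((-2780505/4841966 + 1/((-1436549)*((13*sqrt(7))))) - 2528339) = 1/((-2780505/4841966 - sqrt(7)/130725959) - 2528339) = 1/(-12242134254979/4841966 - sqrt(7)/130725959)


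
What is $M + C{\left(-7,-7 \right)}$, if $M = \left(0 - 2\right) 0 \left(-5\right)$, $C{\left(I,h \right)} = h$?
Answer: $-7$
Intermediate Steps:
$M = 0$ ($M = \left(0 - 2\right) 0 \left(-5\right) = \left(-2\right) 0 \left(-5\right) = 0 \left(-5\right) = 0$)
$M + C{\left(-7,-7 \right)} = 0 - 7 = -7$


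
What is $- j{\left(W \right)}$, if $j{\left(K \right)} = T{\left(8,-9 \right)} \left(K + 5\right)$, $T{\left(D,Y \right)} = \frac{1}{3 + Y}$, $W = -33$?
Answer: $- \frac{14}{3} \approx -4.6667$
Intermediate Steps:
$j{\left(K \right)} = - \frac{5}{6} - \frac{K}{6}$ ($j{\left(K \right)} = \frac{K + 5}{3 - 9} = \frac{5 + K}{-6} = - \frac{5 + K}{6} = - \frac{5}{6} - \frac{K}{6}$)
$- j{\left(W \right)} = - (- \frac{5}{6} - - \frac{11}{2}) = - (- \frac{5}{6} + \frac{11}{2}) = \left(-1\right) \frac{14}{3} = - \frac{14}{3}$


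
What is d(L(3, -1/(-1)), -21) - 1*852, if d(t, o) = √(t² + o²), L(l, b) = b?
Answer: -852 + √442 ≈ -830.98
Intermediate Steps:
d(t, o) = √(o² + t²)
d(L(3, -1/(-1)), -21) - 1*852 = √((-21)² + (-1/(-1))²) - 1*852 = √(441 + (-1*(-1))²) - 852 = √(441 + 1²) - 852 = √(441 + 1) - 852 = √442 - 852 = -852 + √442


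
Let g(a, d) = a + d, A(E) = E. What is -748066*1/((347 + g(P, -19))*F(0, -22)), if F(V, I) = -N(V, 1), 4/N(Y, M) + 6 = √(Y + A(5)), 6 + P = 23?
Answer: -374033/115 + 374033*√5/690 ≈ -2040.3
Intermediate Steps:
P = 17 (P = -6 + 23 = 17)
N(Y, M) = 4/(-6 + √(5 + Y)) (N(Y, M) = 4/(-6 + √(Y + 5)) = 4/(-6 + √(5 + Y)))
F(V, I) = -4/(-6 + √(5 + V))
-748066*1/((347 + g(P, -19))*F(0, -22)) = -748066*(3/2 - √(5 + 0)/4)/(347 + (17 - 19)) = -748066*(3/2 - √5/4)/(347 - 2) = -(374033/115 - 374033*√5/690) = -748066*(1/230 - √5/1380) = -374033/115 + 374033*√5/690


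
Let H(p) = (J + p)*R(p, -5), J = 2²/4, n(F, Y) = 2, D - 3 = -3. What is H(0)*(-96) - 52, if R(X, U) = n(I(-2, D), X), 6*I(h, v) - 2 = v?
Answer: -244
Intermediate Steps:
D = 0 (D = 3 - 3 = 0)
I(h, v) = ⅓ + v/6
R(X, U) = 2
J = 1 (J = 4*(¼) = 1)
H(p) = 2 + 2*p (H(p) = (1 + p)*2 = 2 + 2*p)
H(0)*(-96) - 52 = (2 + 2*0)*(-96) - 52 = (2 + 0)*(-96) - 52 = 2*(-96) - 52 = -192 - 52 = -244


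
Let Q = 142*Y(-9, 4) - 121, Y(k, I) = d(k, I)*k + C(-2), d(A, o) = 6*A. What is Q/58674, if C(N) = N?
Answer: 297/254 ≈ 1.1693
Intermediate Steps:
Y(k, I) = -2 + 6*k² (Y(k, I) = (6*k)*k - 2 = 6*k² - 2 = -2 + 6*k²)
Q = 68607 (Q = 142*(-2 + 6*(-9)²) - 121 = 142*(-2 + 6*81) - 121 = 142*(-2 + 486) - 121 = 142*484 - 121 = 68728 - 121 = 68607)
Q/58674 = 68607/58674 = 68607*(1/58674) = 297/254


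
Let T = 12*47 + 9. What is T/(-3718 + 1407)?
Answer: -573/2311 ≈ -0.24794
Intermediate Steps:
T = 573 (T = 564 + 9 = 573)
T/(-3718 + 1407) = 573/(-3718 + 1407) = 573/(-2311) = 573*(-1/2311) = -573/2311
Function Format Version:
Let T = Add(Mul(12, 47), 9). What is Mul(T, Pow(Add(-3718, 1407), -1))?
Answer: Rational(-573, 2311) ≈ -0.24794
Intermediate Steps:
T = 573 (T = Add(564, 9) = 573)
Mul(T, Pow(Add(-3718, 1407), -1)) = Mul(573, Pow(Add(-3718, 1407), -1)) = Mul(573, Pow(-2311, -1)) = Mul(573, Rational(-1, 2311)) = Rational(-573, 2311)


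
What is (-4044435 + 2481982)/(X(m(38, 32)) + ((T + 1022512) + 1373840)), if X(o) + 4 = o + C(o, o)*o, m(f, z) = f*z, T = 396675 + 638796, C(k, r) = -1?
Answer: -1562453/3431819 ≈ -0.45528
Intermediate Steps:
T = 1035471
X(o) = -4 (X(o) = -4 + (o - o) = -4 + 0 = -4)
(-4044435 + 2481982)/(X(m(38, 32)) + ((T + 1022512) + 1373840)) = (-4044435 + 2481982)/(-4 + ((1035471 + 1022512) + 1373840)) = -1562453/(-4 + (2057983 + 1373840)) = -1562453/(-4 + 3431823) = -1562453/3431819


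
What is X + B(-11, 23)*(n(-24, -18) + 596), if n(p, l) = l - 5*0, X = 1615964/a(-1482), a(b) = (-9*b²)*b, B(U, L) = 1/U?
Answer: -4233060850583/80560066158 ≈ -52.545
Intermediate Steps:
a(b) = -9*b³
X = 403991/7323642378 (X = 1615964/((-9*(-1482)³)) = 1615964/((-9*(-3254952168))) = 1615964/29294569512 = 1615964*(1/29294569512) = 403991/7323642378 ≈ 5.5163e-5)
n(p, l) = l (n(p, l) = l - 1*0 = l + 0 = l)
X + B(-11, 23)*(n(-24, -18) + 596) = 403991/7323642378 + (-18 + 596)/(-11) = 403991/7323642378 - 1/11*578 = 403991/7323642378 - 578/11 = -4233060850583/80560066158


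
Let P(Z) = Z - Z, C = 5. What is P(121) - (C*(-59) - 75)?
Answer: 370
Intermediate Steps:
P(Z) = 0
P(121) - (C*(-59) - 75) = 0 - (5*(-59) - 75) = 0 - (-295 - 75) = 0 - 1*(-370) = 0 + 370 = 370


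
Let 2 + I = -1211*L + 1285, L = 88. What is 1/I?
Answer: -1/105285 ≈ -9.4980e-6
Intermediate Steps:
I = -105285 (I = -2 + (-1211*88 + 1285) = -2 + (-106568 + 1285) = -2 - 105283 = -105285)
1/I = 1/(-105285) = -1/105285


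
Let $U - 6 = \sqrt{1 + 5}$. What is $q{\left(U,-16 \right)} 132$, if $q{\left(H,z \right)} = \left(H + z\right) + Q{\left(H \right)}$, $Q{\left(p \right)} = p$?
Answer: $-528 + 264 \sqrt{6} \approx 118.67$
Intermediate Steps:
$U = 6 + \sqrt{6}$ ($U = 6 + \sqrt{1 + 5} = 6 + \sqrt{6} \approx 8.4495$)
$q{\left(H,z \right)} = z + 2 H$ ($q{\left(H,z \right)} = \left(H + z\right) + H = z + 2 H$)
$q{\left(U,-16 \right)} 132 = \left(-16 + 2 \left(6 + \sqrt{6}\right)\right) 132 = \left(-16 + \left(12 + 2 \sqrt{6}\right)\right) 132 = \left(-4 + 2 \sqrt{6}\right) 132 = -528 + 264 \sqrt{6}$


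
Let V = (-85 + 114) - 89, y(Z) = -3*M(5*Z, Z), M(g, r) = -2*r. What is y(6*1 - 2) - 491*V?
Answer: 29484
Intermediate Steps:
y(Z) = 6*Z (y(Z) = -(-6)*Z = 6*Z)
V = -60 (V = 29 - 89 = -60)
y(6*1 - 2) - 491*V = 6*(6*1 - 2) - 491*(-60) = 6*(6 - 2) + 29460 = 6*4 + 29460 = 24 + 29460 = 29484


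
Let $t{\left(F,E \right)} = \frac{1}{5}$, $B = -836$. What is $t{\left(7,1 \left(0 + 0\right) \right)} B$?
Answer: $- \frac{836}{5} \approx -167.2$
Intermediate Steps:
$t{\left(F,E \right)} = \frac{1}{5}$
$t{\left(7,1 \left(0 + 0\right) \right)} B = \frac{1}{5} \left(-836\right) = - \frac{836}{5}$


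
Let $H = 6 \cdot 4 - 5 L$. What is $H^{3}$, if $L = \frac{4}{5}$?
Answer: $8000$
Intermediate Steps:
$L = \frac{4}{5}$ ($L = 4 \cdot \frac{1}{5} = \frac{4}{5} \approx 0.8$)
$H = 20$ ($H = 6 \cdot 4 - 4 = 24 - 4 = 20$)
$H^{3} = 20^{3} = 8000$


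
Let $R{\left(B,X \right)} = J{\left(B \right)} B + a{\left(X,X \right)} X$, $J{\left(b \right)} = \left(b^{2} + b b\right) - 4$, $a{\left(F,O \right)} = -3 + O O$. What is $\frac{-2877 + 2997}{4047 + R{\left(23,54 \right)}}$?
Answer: $\frac{120}{185591} \approx 0.00064658$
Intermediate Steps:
$a{\left(F,O \right)} = -3 + O^{2}$
$J{\left(b \right)} = -4 + 2 b^{2}$ ($J{\left(b \right)} = \left(b^{2} + b^{2}\right) - 4 = 2 b^{2} - 4 = -4 + 2 b^{2}$)
$R{\left(B,X \right)} = B \left(-4 + 2 B^{2}\right) + X \left(-3 + X^{2}\right)$ ($R{\left(B,X \right)} = \left(-4 + 2 B^{2}\right) B + \left(-3 + X^{2}\right) X = B \left(-4 + 2 B^{2}\right) + X \left(-3 + X^{2}\right)$)
$\frac{-2877 + 2997}{4047 + R{\left(23,54 \right)}} = \frac{-2877 + 2997}{4047 + \left(54 \left(-3 + 54^{2}\right) + 2 \cdot 23 \left(-2 + 23^{2}\right)\right)} = \frac{120}{4047 + \left(54 \left(-3 + 2916\right) + 2 \cdot 23 \left(-2 + 529\right)\right)} = \frac{120}{4047 + \left(54 \cdot 2913 + 2 \cdot 23 \cdot 527\right)} = \frac{120}{4047 + \left(157302 + 24242\right)} = \frac{120}{4047 + 181544} = \frac{120}{185591}$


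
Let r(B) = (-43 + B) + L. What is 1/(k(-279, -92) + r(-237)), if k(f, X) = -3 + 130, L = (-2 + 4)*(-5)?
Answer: -1/163 ≈ -0.0061350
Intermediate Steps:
L = -10 (L = 2*(-5) = -10)
r(B) = -53 + B (r(B) = (-43 + B) - 10 = -53 + B)
k(f, X) = 127
1/(k(-279, -92) + r(-237)) = 1/(127 + (-53 - 237)) = 1/(127 - 290) = 1/(-163) = -1/163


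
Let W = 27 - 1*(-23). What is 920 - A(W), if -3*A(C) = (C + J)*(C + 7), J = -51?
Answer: 901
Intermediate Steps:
W = 50 (W = 27 + 23 = 50)
A(C) = -(-51 + C)*(7 + C)/3 (A(C) = -(C - 51)*(C + 7)/3 = -(-51 + C)*(7 + C)/3)
920 - A(W) = 920 - (119 - ⅓*50² + (44/3)*50) = 920 - (119 - ⅓*2500 + 2200/3) = 920 - (119 - 2500/3 + 2200/3) = 920 - 1*19 = 920 - 19 = 901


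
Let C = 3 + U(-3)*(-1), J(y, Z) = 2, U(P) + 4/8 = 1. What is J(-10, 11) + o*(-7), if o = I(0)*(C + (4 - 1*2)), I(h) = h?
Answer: 2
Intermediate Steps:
U(P) = ½ (U(P) = -½ + 1 = ½)
C = 5/2 (C = 3 + (½)*(-1) = 3 - ½ = 5/2 ≈ 2.5000)
o = 0 (o = 0*(5/2 + (4 - 1*2)) = 0*(5/2 + (4 - 2)) = 0*(5/2 + 2) = 0*(9/2) = 0)
J(-10, 11) + o*(-7) = 2 + 0*(-7) = 2 + 0 = 2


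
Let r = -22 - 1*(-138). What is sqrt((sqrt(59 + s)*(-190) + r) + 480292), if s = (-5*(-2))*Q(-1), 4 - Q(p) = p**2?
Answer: sqrt(480408 - 190*sqrt(89)) ≈ 691.82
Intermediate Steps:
Q(p) = 4 - p**2
s = 30 (s = (-5*(-2))*(4 - 1*(-1)**2) = 10*(4 - 1*1) = 10*(4 - 1) = 10*3 = 30)
r = 116 (r = -22 + 138 = 116)
sqrt((sqrt(59 + s)*(-190) + r) + 480292) = sqrt((sqrt(59 + 30)*(-190) + 116) + 480292) = sqrt((sqrt(89)*(-190) + 116) + 480292) = sqrt((-190*sqrt(89) + 116) + 480292) = sqrt((116 - 190*sqrt(89)) + 480292) = sqrt(480408 - 190*sqrt(89))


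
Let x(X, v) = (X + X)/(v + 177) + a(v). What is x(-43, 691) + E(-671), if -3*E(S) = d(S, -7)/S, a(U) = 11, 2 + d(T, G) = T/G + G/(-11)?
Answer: 105209645/9610062 ≈ 10.948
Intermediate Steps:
d(T, G) = -2 - G/11 + T/G (d(T, G) = -2 + (T/G + G/(-11)) = -2 + (T/G + G*(-1/11)) = -2 + (T/G - G/11) = -2 + (-G/11 + T/G) = -2 - G/11 + T/G)
E(S) = -(-15/11 - S/7)/(3*S) (E(S) = -(-2 - 1/11*(-7) + S/(-7))/(3*S) = -(-2 + 7/11 + S*(-1/7))/(3*S) = -(-2 + 7/11 - S/7)/(3*S) = -(-15/11 - S/7)/(3*S))
x(X, v) = 11 + 2*X/(177 + v) (x(X, v) = (X + X)/(v + 177) + 11 = (2*X)/(177 + v) + 11 = 2*X/(177 + v) + 11 = 11 + 2*X/(177 + v))
x(-43, 691) + E(-671) = (1947 + 2*(-43) + 11*691)/(177 + 691) + (1/231)*(105 + 11*(-671))/(-671) = (1947 - 86 + 7601)/868 + (1/231)*(-1/671)*(105 - 7381) = (1/868)*9462 + (1/231)*(-1/671)*(-7276) = 4731/434 + 7276/155001 = 105209645/9610062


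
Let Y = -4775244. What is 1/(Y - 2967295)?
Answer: -1/7742539 ≈ -1.2916e-7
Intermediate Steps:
1/(Y - 2967295) = 1/(-4775244 - 2967295) = 1/(-7742539) = -1/7742539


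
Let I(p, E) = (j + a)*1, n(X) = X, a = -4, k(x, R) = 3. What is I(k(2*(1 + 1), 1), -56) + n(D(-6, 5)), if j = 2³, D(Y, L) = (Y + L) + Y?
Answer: -3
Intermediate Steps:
D(Y, L) = L + 2*Y (D(Y, L) = (L + Y) + Y = L + 2*Y)
j = 8
I(p, E) = 4 (I(p, E) = (8 - 4)*1 = 4*1 = 4)
I(k(2*(1 + 1), 1), -56) + n(D(-6, 5)) = 4 + (5 + 2*(-6)) = 4 + (5 - 12) = 4 - 7 = -3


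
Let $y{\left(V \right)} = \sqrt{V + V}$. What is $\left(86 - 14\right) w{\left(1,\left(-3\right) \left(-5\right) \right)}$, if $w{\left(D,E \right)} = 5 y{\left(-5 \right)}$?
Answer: $360 i \sqrt{10} \approx 1138.4 i$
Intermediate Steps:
$y{\left(V \right)} = \sqrt{2} \sqrt{V}$ ($y{\left(V \right)} = \sqrt{2 V} = \sqrt{2} \sqrt{V}$)
$w{\left(D,E \right)} = 5 i \sqrt{10}$ ($w{\left(D,E \right)} = 5 \sqrt{2} \sqrt{-5} = 5 \sqrt{2} i \sqrt{5} = 5 i \sqrt{10}$)
$\left(86 - 14\right) w{\left(1,\left(-3\right) \left(-5\right) \right)} = \left(86 - 14\right) 5 i \sqrt{10} = 72 \cdot 5 i \sqrt{10} = 360 i \sqrt{10}$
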